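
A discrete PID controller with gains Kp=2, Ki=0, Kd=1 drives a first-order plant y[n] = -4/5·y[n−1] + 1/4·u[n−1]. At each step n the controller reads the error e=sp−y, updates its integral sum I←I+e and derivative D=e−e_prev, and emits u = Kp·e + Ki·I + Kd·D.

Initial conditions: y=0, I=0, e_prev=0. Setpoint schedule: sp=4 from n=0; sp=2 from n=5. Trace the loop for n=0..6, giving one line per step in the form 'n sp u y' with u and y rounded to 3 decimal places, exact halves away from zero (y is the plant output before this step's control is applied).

(exact arithmetic carried between steps; '≈' marks a value shown rounded to 6 d.p. or computed from one; I and e_prev carry over from the previous line; the table rounds u and y to 3 d.p., halves away from zero)
n=0: y=0, sp=4, e=sp−y=4; I=4, D=e−e_prev=4; u=2·4+0·4+1·4=12; next y=-4/5·0+1/4·12=3
n=1: y=3, sp=4, e=sp−y=1; I=5, D=e−e_prev=-3; u=2·1+0·5+1·(-3)=-1; next y=-4/5·3+1/4·(-1)=-2.65
n=2: y=-2.65, sp=4, e=sp−y=6.65; I=11.65, D=e−e_prev=5.65; u=2·6.65+0·11.65+1·5.65=18.95; next y=-4/5·(-2.65)+1/4·18.95=6.8575
n=3: y=6.8575, sp=4, e=sp−y=-2.8575; I=8.7925, D=e−e_prev=-9.5075; u=2·(-2.8575)+0·8.7925+1·(-9.5075)=-15.2225; next y=-4/5·6.8575+1/4·(-15.2225)=-9.291625
n=4: y=-9.291625, sp=4, e=sp−y=13.291625; I=22.084125, D=e−e_prev=16.149125; u=2·13.291625+0·22.084125+1·16.149125=42.732375; next y=-4/5·(-9.291625)+1/4·42.732375≈18.116394
n=5: y≈18.116394, sp=2, e=sp−y≈-16.116394; I≈5.967731, D=e−e_prev≈-29.408019; u=2·(-16.116394)+0·5.967731+1·(-29.408019)≈-61.640806; next y=-4/5·18.116394+1/4·(-61.640806)≈-29.903317
n=6: y≈-29.903317, sp=2, e=sp−y≈31.903317; I≈37.871048, D=e−e_prev≈48.019710; u=2·31.903317+0·37.871048+1·48.019710≈111.826343; next y=-4/5·(-29.903317)+1/4·111.826343≈51.879239

0 4 12.000 0.000
1 4 -1.000 3.000
2 4 18.950 -2.650
3 4 -15.223 6.858
4 4 42.732 -9.292
5 2 -61.641 18.116
6 2 111.826 -29.903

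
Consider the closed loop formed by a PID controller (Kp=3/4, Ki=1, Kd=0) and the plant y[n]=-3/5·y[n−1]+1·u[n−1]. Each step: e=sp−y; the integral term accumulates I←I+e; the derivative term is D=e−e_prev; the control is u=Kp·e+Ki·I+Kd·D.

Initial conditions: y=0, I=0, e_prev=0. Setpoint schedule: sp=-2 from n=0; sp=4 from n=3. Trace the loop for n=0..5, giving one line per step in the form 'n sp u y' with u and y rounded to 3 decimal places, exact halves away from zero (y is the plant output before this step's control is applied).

0 -2 -3.500 0.000
1 -2 0.625 -3.500
2 -2 -8.769 2.725
3 4 19.982 -10.404
4 4 -29.713 26.224
5 4 73.488 -45.447

(exact arithmetic carried between steps; '≈' marks a value shown rounded to 6 d.p. or computed from one; I and e_prev carry over from the previous line; the table rounds u and y to 3 d.p., halves away from zero)
n=0: y=0, sp=-2, e=sp−y=-2; I=-2, D=e−e_prev=-2; u=3/4·(-2)+1·(-2)+0·(-2)=-3.5; next y=-3/5·0+1·(-3.5)=-3.5
n=1: y=-3.5, sp=-2, e=sp−y=1.5; I=-0.5, D=e−e_prev=3.5; u=3/4·1.5+1·(-0.5)+0·3.5=0.625; next y=-3/5·(-3.5)+1·0.625=2.725
n=2: y=2.725, sp=-2, e=sp−y=-4.725; I=-5.225, D=e−e_prev=-6.225; u=3/4·(-4.725)+1·(-5.225)+0·(-6.225)=-8.76875; next y=-3/5·2.725+1·(-8.76875)=-10.40375
n=3: y=-10.40375, sp=4, e=sp−y=14.40375; I=9.17875, D=e−e_prev=19.12875; u=3/4·14.40375+1·9.17875+0·19.12875≈19.981563; next y=-3/5·(-10.40375)+1·19.981563≈26.223813
n=4: y≈26.223813, sp=4, e=sp−y≈-22.223813; I≈-13.045063, D=e−e_prev≈-36.627563; u=3/4·(-22.223813)+1·(-13.045063)+0·(-36.627563)≈-29.712922; next y=-3/5·26.223813+1·(-29.712922)≈-45.447209
n=5: y≈-45.447209, sp=4, e=sp−y≈49.447209; I≈36.402147, D=e−e_prev≈71.671022; u=3/4·49.447209+1·36.402147+0·71.671022≈73.487554; next y=-3/5·(-45.447209)+1·73.487554≈100.755880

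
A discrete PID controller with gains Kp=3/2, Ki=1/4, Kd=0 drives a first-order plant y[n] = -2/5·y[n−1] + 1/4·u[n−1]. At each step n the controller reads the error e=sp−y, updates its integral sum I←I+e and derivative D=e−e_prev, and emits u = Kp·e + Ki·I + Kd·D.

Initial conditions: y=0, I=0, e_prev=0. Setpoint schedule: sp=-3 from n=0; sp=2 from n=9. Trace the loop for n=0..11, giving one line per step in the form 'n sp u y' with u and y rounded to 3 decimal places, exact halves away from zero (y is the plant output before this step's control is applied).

0 -3 -5.250 0.000
1 -3 -3.703 -1.313
2 -3 -5.721 -0.401
3 -3 -4.850 -1.270
4 -3 -6.271 -0.704
5 -3 -5.827 -1.286
6 -3 -6.857 -0.942
7 -3 -6.681 -1.337
8 -3 -7.450 -1.135
9 2 1.312 -1.408
10 2 -1.861 0.891
11 2 1.414 -0.822

(exact arithmetic carried between steps; '≈' marks a value shown rounded to 6 d.p. or computed from one; I and e_prev carry over from the previous line; the table rounds u and y to 3 d.p., halves away from zero)
n=0: y=0, sp=-3, e=sp−y=-3; I=-3, D=e−e_prev=-3; u=3/2·(-3)+1/4·(-3)+0·(-3)=-5.25; next y=-2/5·0+1/4·(-5.25)=-1.3125
n=1: y=-1.3125, sp=-3, e=sp−y=-1.6875; I=-4.6875, D=e−e_prev=1.3125; u=3/2·(-1.6875)+1/4·(-4.6875)+0·1.3125=-3.703125; next y=-2/5·(-1.3125)+1/4·(-3.703125)≈-0.400781
n=2: y≈-0.400781, sp=-3, e=sp−y≈-2.599219; I≈-7.286719, D=e−e_prev≈-0.911719; u=3/2·(-2.599219)+1/4·(-7.286719)+0·(-0.911719)≈-5.720508; next y=-2/5·(-0.400781)+1/4·(-5.720508)≈-1.269814
n=3: y≈-1.269814, sp=-3, e=sp−y≈-1.730186; I≈-9.016904, D=e−e_prev≈0.869033; u=3/2·(-1.730186)+1/4·(-9.016904)+0·0.869033≈-4.849504; next y=-2/5·(-1.269814)+1/4·(-4.849504)≈-0.704450
n=4: y≈-0.704450, sp=-3, e=sp−y≈-2.295550; I≈-11.312454, D=e−e_prev≈-0.565364; u=3/2·(-2.295550)+1/4·(-11.312454)+0·(-0.565364)≈-6.271438; next y=-2/5·(-0.704450)+1/4·(-6.271438)≈-1.286079
n=5: y≈-1.286079, sp=-3, e=sp−y≈-1.713921; I≈-13.026375, D=e−e_prev≈0.581629; u=3/2·(-1.713921)+1/4·(-13.026375)+0·0.581629≈-5.827475; next y=-2/5·(-1.286079)+1/4·(-5.827475)≈-0.942437
n=6: y≈-0.942437, sp=-3, e=sp−y≈-2.057563; I≈-15.083938, D=e−e_prev≈-0.343642; u=3/2·(-2.057563)+1/4·(-15.083938)+0·(-0.343642)≈-6.857329; next y=-2/5·(-0.942437)+1/4·(-6.857329)≈-1.337358
n=7: y≈-1.337358, sp=-3, e=sp−y≈-1.662642; I≈-16.746580, D=e−e_prev≈0.394921; u=3/2·(-1.662642)+1/4·(-16.746580)+0·0.394921≈-6.680609; next y=-2/5·(-1.337358)+1/4·(-6.680609)≈-1.135209
n=8: y≈-1.135209, sp=-3, e=sp−y≈-1.864791; I≈-18.611371, D=e−e_prev≈-0.202148; u=3/2·(-1.864791)+1/4·(-18.611371)+0·(-0.202148)≈-7.450029; next y=-2/5·(-1.135209)+1/4·(-7.450029)≈-1.408424
n=9: y≈-1.408424, sp=2, e=sp−y≈3.408424; I≈-15.202947, D=e−e_prev≈5.273214; u=3/2·3.408424+1/4·(-15.202947)+0·5.273214≈1.311898; next y=-2/5·(-1.408424)+1/4·1.311898≈0.891344
n=10: y≈0.891344, sp=2, e=sp−y≈1.108656; I≈-14.094291, D=e−e_prev≈-2.299768; u=3/2·1.108656+1/4·(-14.094291)+0·(-2.299768)≈-1.860589; next y=-2/5·0.891344+1/4·(-1.860589)≈-0.821685
n=11: y≈-0.821685, sp=2, e=sp−y≈2.821685; I≈-11.272607, D=e−e_prev≈1.713029; u=3/2·2.821685+1/4·(-11.272607)+0·1.713029≈1.414376; next y=-2/5·(-0.821685)+1/4·1.414376≈0.682268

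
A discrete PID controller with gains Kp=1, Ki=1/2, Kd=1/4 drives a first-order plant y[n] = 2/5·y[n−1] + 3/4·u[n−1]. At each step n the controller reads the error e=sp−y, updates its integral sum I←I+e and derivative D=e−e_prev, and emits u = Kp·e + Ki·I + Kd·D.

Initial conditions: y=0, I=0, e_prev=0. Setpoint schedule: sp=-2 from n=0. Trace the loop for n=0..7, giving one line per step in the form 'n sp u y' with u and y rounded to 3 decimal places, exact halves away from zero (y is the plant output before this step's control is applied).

0 -2 -3.500 0.000
1 -2 0.594 -2.625
2 -2 -3.286 -0.605
3 -2 0.199 -2.706
4 -2 -3.076 -0.933
5 -2 -0.109 -2.680
6 -2 -2.877 -1.154
7 -2 -0.354 -2.619

(exact arithmetic carried between steps; '≈' marks a value shown rounded to 6 d.p. or computed from one; I and e_prev carry over from the previous line; the table rounds u and y to 3 d.p., halves away from zero)
n=0: y=0, sp=-2, e=sp−y=-2; I=-2, D=e−e_prev=-2; u=1·(-2)+1/2·(-2)+1/4·(-2)=-3.5; next y=2/5·0+3/4·(-3.5)=-2.625
n=1: y=-2.625, sp=-2, e=sp−y=0.625; I=-1.375, D=e−e_prev=2.625; u=1·0.625+1/2·(-1.375)+1/4·2.625=0.59375; next y=2/5·(-2.625)+3/4·0.59375≈-0.604688
n=2: y≈-0.604688, sp=-2, e=sp−y≈-1.395313; I≈-2.770313, D=e−e_prev≈-2.020313; u=1·(-1.395313)+1/2·(-2.770313)+1/4·(-2.020313)≈-3.285547; next y=2/5·(-0.604688)+3/4·(-3.285547)≈-2.706035
n=3: y≈-2.706035, sp=-2, e=sp−y≈0.706035; I≈-2.064277, D=e−e_prev≈2.101348; u=1·0.706035+1/2·(-2.064277)+1/4·2.101348≈0.199233; next y=2/5·(-2.706035)+3/4·0.199233≈-0.932989
n=4: y≈-0.932989, sp=-2, e=sp−y≈-1.067011; I≈-3.131288, D=e−e_prev≈-1.773046; u=1·(-1.067011)+1/2·(-3.131288)+1/4·(-1.773046)≈-3.075917; next y=2/5·(-0.932989)+3/4·(-3.075917)≈-2.680133
n=5: y≈-2.680133, sp=-2, e=sp−y≈0.680133; I≈-2.451155, D=e−e_prev≈1.747144; u=1·0.680133+1/2·(-2.451155)+1/4·1.747144≈-0.108658; next y=2/5·(-2.680133)+3/4·(-0.108658)≈-1.153547
n=6: y≈-1.153547, sp=-2, e=sp−y≈-0.846453; I≈-3.297608, D=e−e_prev≈-1.526586; u=1·(-0.846453)+1/2·(-3.297608)+1/4·(-1.526586)≈-2.876903; next y=2/5·(-1.153547)+3/4·(-2.876903)≈-2.619096
n=7: y≈-2.619096, sp=-2, e=sp−y≈0.619096; I≈-2.678512, D=e−e_prev≈1.465549; u=1·0.619096+1/2·(-2.678512)+1/4·1.465549≈-0.353772; next y=2/5·(-2.619096)+3/4·(-0.353772)≈-1.312968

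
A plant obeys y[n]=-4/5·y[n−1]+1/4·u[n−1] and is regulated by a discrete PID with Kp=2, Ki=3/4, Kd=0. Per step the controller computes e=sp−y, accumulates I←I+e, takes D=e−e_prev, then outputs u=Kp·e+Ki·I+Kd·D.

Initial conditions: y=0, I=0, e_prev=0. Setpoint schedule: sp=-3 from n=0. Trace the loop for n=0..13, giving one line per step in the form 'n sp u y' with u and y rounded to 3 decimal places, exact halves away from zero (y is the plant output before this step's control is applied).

(exact arithmetic carried between steps; '≈' marks a value shown rounded to 6 d.p. or computed from one; I and e_prev carry over from the previous line; the table rounds u and y to 3 d.p., halves away from zero)
n=0: y=0, sp=-3, e=sp−y=-3; I=-3, D=e−e_prev=-3; u=2·(-3)+3/4·(-3)+0·(-3)=-8.25; next y=-4/5·0+1/4·(-8.25)=-2.0625
n=1: y=-2.0625, sp=-3, e=sp−y=-0.9375; I=-3.9375, D=e−e_prev=2.0625; u=2·(-0.9375)+3/4·(-3.9375)+0·2.0625=-4.828125; next y=-4/5·(-2.0625)+1/4·(-4.828125)≈0.442969
n=2: y≈0.442969, sp=-3, e=sp−y≈-3.442969; I≈-7.380469, D=e−e_prev≈-2.505469; u=2·(-3.442969)+3/4·(-7.380469)+0·(-2.505469)≈-12.421289; next y=-4/5·0.442969+1/4·(-12.421289)≈-3.459697
n=3: y≈-3.459697, sp=-3, e=sp−y≈0.459697; I≈-6.920771, D=e−e_prev≈3.902666; u=2·0.459697+3/4·(-6.920771)+0·3.902666≈-4.271184; next y=-4/5·(-3.459697)+1/4·(-4.271184)≈1.699962
n=4: y≈1.699962, sp=-3, e=sp−y≈-4.699962; I≈-11.620733, D=e−e_prev≈-5.159659; u=2·(-4.699962)+3/4·(-11.620733)+0·(-5.159659)≈-18.115474; next y=-4/5·1.699962+1/4·(-18.115474)≈-5.888838
n=5: y≈-5.888838, sp=-3, e=sp−y≈2.888838; I≈-8.731895, D=e−e_prev≈7.588800; u=2·2.888838+3/4·(-8.731895)+0·7.588800≈-0.771246; next y=-4/5·(-5.888838)+1/4·(-0.771246)≈4.518259
n=6: y≈4.518259, sp=-3, e=sp−y≈-7.518259; I≈-16.250154, D=e−e_prev≈-10.407097; u=2·(-7.518259)+3/4·(-16.250154)+0·(-10.407097)≈-27.224133; next y=-4/5·4.518259+1/4·(-27.224133)≈-10.420640
n=7: y≈-10.420640, sp=-3, e=sp−y≈7.420640; I≈-8.829514, D=e−e_prev≈14.938899; u=2·7.420640+3/4·(-8.829514)+0·14.938899≈8.219145; next y=-4/5·(-10.420640)+1/4·8.219145≈10.391299
n=8: y≈10.391299, sp=-3, e=sp−y≈-13.391299; I≈-22.220812, D=e−e_prev≈-20.811939; u=2·(-13.391299)+3/4·(-22.220812)+0·(-20.811939)≈-43.448206; next y=-4/5·10.391299+1/4·(-43.448206)≈-19.175090
n=9: y≈-19.175090, sp=-3, e=sp−y≈16.175090; I≈-6.045722, D=e−e_prev≈29.566389; u=2·16.175090+3/4·(-6.045722)+0·29.566389≈27.815889; next y=-4/5·(-19.175090)+1/4·27.815889≈22.294045
n=10: y≈22.294045, sp=-3, e=sp−y≈-25.294045; I≈-31.339767, D=e−e_prev≈-41.469135; u=2·(-25.294045)+3/4·(-31.339767)+0·(-41.469135)≈-74.092914; next y=-4/5·22.294045+1/4·(-74.092914)≈-36.358464
n=11: y≈-36.358464, sp=-3, e=sp−y≈33.358464; I≈2.018698, D=e−e_prev≈58.652509; u=2·33.358464+3/4·2.018698+0·58.652509≈68.230952; next y=-4/5·(-36.358464)+1/4·68.230952≈46.144510
n=12: y≈46.144510, sp=-3, e=sp−y≈-49.144510; I≈-47.125812, D=e−e_prev≈-82.502974; u=2·(-49.144510)+3/4·(-47.125812)+0·(-82.502974)≈-133.633378; next y=-4/5·46.144510+1/4·(-133.633378)≈-70.323952
n=13: y≈-70.323952, sp=-3, e=sp−y≈67.323952; I≈20.198140, D=e−e_prev≈116.468462; u=2·67.323952+3/4·20.198140+0·116.468462≈149.796509; next y=-4/5·(-70.323952)+1/4·149.796509≈93.708289

0 -3 -8.250 0.000
1 -3 -4.828 -2.063
2 -3 -12.421 0.443
3 -3 -4.271 -3.460
4 -3 -18.115 1.700
5 -3 -0.771 -5.889
6 -3 -27.224 4.518
7 -3 8.219 -10.421
8 -3 -43.448 10.391
9 -3 27.816 -19.175
10 -3 -74.093 22.294
11 -3 68.231 -36.358
12 -3 -133.633 46.145
13 -3 149.797 -70.324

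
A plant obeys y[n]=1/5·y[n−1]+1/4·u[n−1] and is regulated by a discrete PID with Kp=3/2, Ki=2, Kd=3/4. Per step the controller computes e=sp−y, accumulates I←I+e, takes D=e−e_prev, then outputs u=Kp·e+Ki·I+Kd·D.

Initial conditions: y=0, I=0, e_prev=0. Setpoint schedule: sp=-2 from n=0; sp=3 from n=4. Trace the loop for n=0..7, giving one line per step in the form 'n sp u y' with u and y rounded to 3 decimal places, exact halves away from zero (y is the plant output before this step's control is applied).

(exact arithmetic carried between steps; '≈' marks a value shown rounded to 6 d.p. or computed from one; I and e_prev carry over from the previous line; the table rounds u and y to 3 d.p., halves away from zero)
n=0: y=0, sp=-2, e=sp−y=-2; I=-2, D=e−e_prev=-2; u=3/2·(-2)+2·(-2)+3/4·(-2)=-8.5; next y=1/5·0+1/4·(-8.5)=-2.125
n=1: y=-2.125, sp=-2, e=sp−y=0.125; I=-1.875, D=e−e_prev=2.125; u=3/2·0.125+2·(-1.875)+3/4·2.125=-1.96875; next y=1/5·(-2.125)+1/4·(-1.96875)≈-0.917188
n=2: y≈-0.917188, sp=-2, e=sp−y≈-1.082813; I≈-2.957813, D=e−e_prev≈-1.207813; u=3/2·(-1.082813)+2·(-2.957813)+3/4·(-1.207813)≈-8.445703; next y=1/5·(-0.917188)+1/4·(-8.445703)≈-2.294863
n=3: y≈-2.294863, sp=-2, e=sp−y≈0.294863; I≈-2.662949, D=e−e_prev≈1.377676; u=3/2·0.294863+2·(-2.662949)+3/4·1.377676≈-3.850347; next y=1/5·(-2.294863)+1/4·(-3.850347)≈-1.421559
n=4: y≈-1.421559, sp=3, e=sp−y≈4.421559; I≈1.758610, D=e−e_prev≈4.126696; u=3/2·4.421559+2·1.758610+3/4·4.126696≈13.244581; next y=1/5·(-1.421559)+1/4·13.244581≈3.026833
n=5: y≈3.026833, sp=3, e=sp−y≈-0.026833; I≈1.731777, D=e−e_prev≈-4.448393; u=3/2·(-0.026833)+2·1.731777+3/4·(-4.448393)≈0.087009; next y=1/5·3.026833+1/4·0.087009≈0.627119
n=6: y≈0.627119, sp=3, e=sp−y≈2.372881; I≈4.104658, D=e−e_prev≈2.399715; u=3/2·2.372881+2·4.104658+3/4·2.399715≈13.568423; next y=1/5·0.627119+1/4·13.568423≈3.517530
n=7: y≈3.517530, sp=3, e=sp−y≈-0.517530; I≈3.587128, D=e−e_prev≈-2.890411; u=3/2·(-0.517530)+2·3.587128+3/4·(-2.890411)≈4.230154; next y=1/5·3.517530+1/4·4.230154≈1.761044

0 -2 -8.500 0.000
1 -2 -1.969 -2.125
2 -2 -8.446 -0.917
3 -2 -3.850 -2.295
4 3 13.245 -1.422
5 3 0.087 3.027
6 3 13.568 0.627
7 3 4.230 3.518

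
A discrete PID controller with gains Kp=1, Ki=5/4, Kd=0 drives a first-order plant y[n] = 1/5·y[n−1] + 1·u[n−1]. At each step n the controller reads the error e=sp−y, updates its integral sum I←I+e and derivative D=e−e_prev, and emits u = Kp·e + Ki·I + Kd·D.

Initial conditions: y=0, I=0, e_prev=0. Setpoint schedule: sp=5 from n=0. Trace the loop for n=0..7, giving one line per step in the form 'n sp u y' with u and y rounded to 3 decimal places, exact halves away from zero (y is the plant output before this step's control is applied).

(exact arithmetic carried between steps; '≈' marks a value shown rounded to 6 d.p. or computed from one; I and e_prev carry over from the previous line; the table rounds u and y to 3 d.p., halves away from zero)
n=0: y=0, sp=5, e=sp−y=5; I=5, D=e−e_prev=5; u=1·5+5/4·5+0·5=11.25; next y=1/5·0+1·11.25=11.25
n=1: y=11.25, sp=5, e=sp−y=-6.25; I=-1.25, D=e−e_prev=-11.25; u=1·(-6.25)+5/4·(-1.25)+0·(-11.25)=-7.8125; next y=1/5·11.25+1·(-7.8125)=-5.5625
n=2: y=-5.5625, sp=5, e=sp−y=10.5625; I=9.3125, D=e−e_prev=16.8125; u=1·10.5625+5/4·9.3125+0·16.8125=22.203125; next y=1/5·(-5.5625)+1·22.203125=21.090625
n=3: y=21.090625, sp=5, e=sp−y=-16.090625; I=-6.778125, D=e−e_prev=-26.653125; u=1·(-16.090625)+5/4·(-6.778125)+0·(-26.653125)≈-24.563281; next y=1/5·21.090625+1·(-24.563281)≈-20.345156
n=4: y≈-20.345156, sp=5, e=sp−y≈25.345156; I≈18.567031, D=e−e_prev≈41.435781; u=1·25.345156+5/4·18.567031+0·41.435781≈48.553945; next y=1/5·(-20.345156)+1·48.553945≈44.484914
n=5: y≈44.484914, sp=5, e=sp−y≈-39.484914; I≈-20.917883, D=e−e_prev≈-64.830070; u=1·(-39.484914)+5/4·(-20.917883)+0·(-64.830070)≈-65.632268; next y=1/5·44.484914+1·(-65.632268)≈-56.735285
n=6: y≈-56.735285, sp=5, e=sp−y≈61.735285; I≈40.817402, D=e−e_prev≈101.220199; u=1·61.735285+5/4·40.817402+0·101.220199≈112.757037; next y=1/5·(-56.735285)+1·112.757037≈101.409980
n=7: y≈101.409980, sp=5, e=sp−y≈-96.409980; I≈-55.592578, D=e−e_prev≈-158.145265; u=1·(-96.409980)+5/4·(-55.592578)+0·(-158.145265)≈-165.900703; next y=1/5·101.409980+1·(-165.900703)≈-145.618707

0 5 11.250 0.000
1 5 -7.813 11.250
2 5 22.203 -5.563
3 5 -24.563 21.091
4 5 48.554 -20.345
5 5 -65.632 44.485
6 5 112.757 -56.735
7 5 -165.901 101.410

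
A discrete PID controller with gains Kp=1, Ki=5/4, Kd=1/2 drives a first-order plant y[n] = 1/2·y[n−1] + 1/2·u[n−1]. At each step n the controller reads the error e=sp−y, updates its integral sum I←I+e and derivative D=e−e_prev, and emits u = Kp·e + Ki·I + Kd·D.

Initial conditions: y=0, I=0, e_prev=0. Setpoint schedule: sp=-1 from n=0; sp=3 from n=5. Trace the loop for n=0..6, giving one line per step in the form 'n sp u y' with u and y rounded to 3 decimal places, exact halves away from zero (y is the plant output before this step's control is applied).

(exact arithmetic carried between steps; '≈' marks a value shown rounded to 6 d.p. or computed from one; I and e_prev carry over from the previous line; the table rounds u and y to 3 d.p., halves away from zero)
n=0: y=0, sp=-1, e=sp−y=-1; I=-1, D=e−e_prev=-1; u=1·(-1)+5/4·(-1)+1/2·(-1)=-2.75; next y=1/2·0+1/2·(-2.75)=-1.375
n=1: y=-1.375, sp=-1, e=sp−y=0.375; I=-0.625, D=e−e_prev=1.375; u=1·0.375+5/4·(-0.625)+1/2·1.375=0.28125; next y=1/2·(-1.375)+1/2·0.28125=-0.546875
n=2: y=-0.546875, sp=-1, e=sp−y=-0.453125; I=-1.078125, D=e−e_prev=-0.828125; u=1·(-0.453125)+5/4·(-1.078125)+1/2·(-0.828125)≈-2.214844; next y=1/2·(-0.546875)+1/2·(-2.214844)≈-1.380859
n=3: y≈-1.380859, sp=-1, e=sp−y≈0.380859; I≈-0.697266, D=e−e_prev≈0.833984; u=1·0.380859+5/4·(-0.697266)+1/2·0.833984≈-0.073730; next y=1/2·(-1.380859)+1/2·(-0.073730)≈-0.727295
n=4: y≈-0.727295, sp=-1, e=sp−y≈-0.272705; I≈-0.969971, D=e−e_prev≈-0.653564; u=1·(-0.272705)+5/4·(-0.969971)+1/2·(-0.653564)≈-1.811951; next y=1/2·(-0.727295)+1/2·(-1.811951)≈-1.269623
n=5: y≈-1.269623, sp=3, e=sp−y≈4.269623; I≈3.299652, D=e−e_prev≈4.542328; u=1·4.269623+5/4·3.299652+1/2·4.542328≈10.665352; next y=1/2·(-1.269623)+1/2·10.665352≈4.697865
n=6: y≈4.697865, sp=3, e=sp−y≈-1.697865; I≈1.601788, D=e−e_prev≈-5.967487; u=1·(-1.697865)+5/4·1.601788+1/2·(-5.967487)≈-2.679374; next y=1/2·4.697865+1/2·(-2.679374)≈1.009245

0 -1 -2.750 0.000
1 -1 0.281 -1.375
2 -1 -2.215 -0.547
3 -1 -0.074 -1.381
4 -1 -1.812 -0.727
5 3 10.665 -1.270
6 3 -2.679 4.698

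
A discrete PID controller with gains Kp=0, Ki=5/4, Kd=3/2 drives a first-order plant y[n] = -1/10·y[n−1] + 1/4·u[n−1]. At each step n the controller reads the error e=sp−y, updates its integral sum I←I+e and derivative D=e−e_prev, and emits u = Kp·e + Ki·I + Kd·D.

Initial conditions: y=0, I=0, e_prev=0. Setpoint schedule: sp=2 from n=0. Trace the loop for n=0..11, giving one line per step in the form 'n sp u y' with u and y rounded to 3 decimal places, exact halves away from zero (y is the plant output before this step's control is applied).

0 2 5.500 0.000
1 2 1.219 1.375
2 2 7.384 0.167
3 2 3.293 1.829
4 2 9.269 0.640
5 2 4.749 2.253
6 2 10.403 0.962
7 2 5.522 2.505
8 2 10.985 1.130
9 2 5.877 2.633
10 2 11.265 1.206
11 2 6.020 2.696

(exact arithmetic carried between steps; '≈' marks a value shown rounded to 6 d.p. or computed from one; I and e_prev carry over from the previous line; the table rounds u and y to 3 d.p., halves away from zero)
n=0: y=0, sp=2, e=sp−y=2; I=2, D=e−e_prev=2; u=0·2+5/4·2+3/2·2=5.5; next y=-1/10·0+1/4·5.5=1.375
n=1: y=1.375, sp=2, e=sp−y=0.625; I=2.625, D=e−e_prev=-1.375; u=0·0.625+5/4·2.625+3/2·(-1.375)=1.21875; next y=-1/10·1.375+1/4·1.21875≈0.167188
n=2: y≈0.167188, sp=2, e=sp−y≈1.832813; I≈4.457813, D=e−e_prev≈1.207813; u=0·1.832813+5/4·4.457813+3/2·1.207813≈7.383984; next y=-1/10·0.167188+1/4·7.383984≈1.829277
n=3: y≈1.829277, sp=2, e=sp−y≈0.170723; I≈4.628535, D=e−e_prev≈-1.662090; u=0·0.170723+5/4·4.628535+3/2·(-1.662090)≈3.292534; next y=-1/10·1.829277+1/4·3.292534≈0.640206
n=4: y≈0.640206, sp=2, e=sp−y≈1.359794; I≈5.988329, D=e−e_prev≈1.189072; u=0·1.359794+5/4·5.988329+3/2·1.189072≈9.269019; next y=-1/10·0.640206+1/4·9.269019≈2.253234
n=5: y≈2.253234, sp=2, e=sp−y≈-0.253234; I≈5.735095, D=e−e_prev≈-1.613028; u=0·(-0.253234)+5/4·5.735095+3/2·(-1.613028)≈4.749326; next y=-1/10·2.253234+1/4·4.749326≈0.962008
n=6: y≈0.962008, sp=2, e=sp−y≈1.037992; I≈6.773087, D=e−e_prev≈1.291226; u=0·1.037992+5/4·6.773087+3/2·1.291226≈10.403198; next y=-1/10·0.962008+1/4·10.403198≈2.504599
n=7: y≈2.504599, sp=2, e=sp−y≈-0.504599; I≈6.268488, D=e−e_prev≈-1.542590; u=0·(-0.504599)+5/4·6.268488+3/2·(-1.542590)≈5.521725; next y=-1/10·2.504599+1/4·5.521725≈1.129971
n=8: y≈1.129971, sp=2, e=sp−y≈0.870029; I≈7.138517, D=e−e_prev≈1.374627; u=0·0.870029+5/4·7.138517+3/2·1.374627≈10.985087; next y=-1/10·1.129971+1/4·10.985087≈2.633275
n=9: y≈2.633275, sp=2, e=sp−y≈-0.633275; I≈6.505242, D=e−e_prev≈-1.503303; u=0·(-0.633275)+5/4·6.505242+3/2·(-1.503303)≈5.876598; next y=-1/10·2.633275+1/4·5.876598≈1.205822
n=10: y≈1.205822, sp=2, e=sp−y≈0.794178; I≈7.299420, D=e−e_prev≈1.427453; u=0·0.794178+5/4·7.299420+3/2·1.427453≈11.265454; next y=-1/10·1.205822+1/4·11.265454≈2.695781
n=11: y≈2.695781, sp=2, e=sp−y≈-0.695781; I≈6.603639, D=e−e_prev≈-1.489959; u=0·(-0.695781)+5/4·6.603639+3/2·(-1.489959)≈6.019610; next y=-1/10·2.695781+1/4·6.019610≈1.235324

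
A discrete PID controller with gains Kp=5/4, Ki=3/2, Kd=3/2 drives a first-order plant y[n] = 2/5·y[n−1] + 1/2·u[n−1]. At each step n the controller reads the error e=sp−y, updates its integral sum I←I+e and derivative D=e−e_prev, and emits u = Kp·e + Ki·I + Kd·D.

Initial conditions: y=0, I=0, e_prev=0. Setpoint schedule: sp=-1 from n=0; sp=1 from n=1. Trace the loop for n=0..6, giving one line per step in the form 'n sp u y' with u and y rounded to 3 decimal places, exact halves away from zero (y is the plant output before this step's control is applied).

(exact arithmetic carried between steps; '≈' marks a value shown rounded to 6 d.p. or computed from one; I and e_prev carry over from the previous line; the table rounds u and y to 3 d.p., halves away from zero)
n=0: y=0, sp=-1, e=sp−y=-1; I=-1, D=e−e_prev=-1; u=5/4·(-1)+3/2·(-1)+3/2·(-1)=-4.25; next y=2/5·0+1/2·(-4.25)=-2.125
n=1: y=-2.125, sp=1, e=sp−y=3.125; I=2.125, D=e−e_prev=4.125; u=5/4·3.125+3/2·2.125+3/2·4.125=13.28125; next y=2/5·(-2.125)+1/2·13.28125=5.790625
n=2: y=5.790625, sp=1, e=sp−y=-4.790625; I=-2.665625, D=e−e_prev=-7.915625; u=5/4·(-4.790625)+3/2·(-2.665625)+3/2·(-7.915625)≈-21.860156; next y=2/5·5.790625+1/2·(-21.860156)≈-8.613828
n=3: y≈-8.613828, sp=1, e=sp−y≈9.613828; I≈6.948203, D=e−e_prev≈14.404453; u=5/4·9.613828+3/2·6.948203+3/2·14.404453≈44.046270; next y=2/5·(-8.613828)+1/2·44.046270≈18.577604
n=4: y≈18.577604, sp=1, e=sp−y≈-17.577604; I≈-10.629400, D=e−e_prev≈-27.191432; u=5/4·(-17.577604)+3/2·(-10.629400)+3/2·(-27.191432)≈-78.703252; next y=2/5·18.577604+1/2·(-78.703252)≈-31.920585
n=5: y≈-31.920585, sp=1, e=sp−y≈32.920585; I≈22.291184, D=e−e_prev≈50.498188; u=5/4·32.920585+3/2·22.291184+3/2·50.498188≈150.334790; next y=2/5·(-31.920585)+1/2·150.334790≈62.399161
n=6: y≈62.399161, sp=1, e=sp−y≈-61.399161; I≈-39.107977, D=e−e_prev≈-94.319746; u=5/4·(-61.399161)+3/2·(-39.107977)+3/2·(-94.319746)≈-276.890535; next y=2/5·62.399161+1/2·(-276.890535)≈-113.485603

0 -1 -4.250 0.000
1 1 13.281 -2.125
2 1 -21.860 5.791
3 1 44.046 -8.614
4 1 -78.703 18.578
5 1 150.335 -31.921
6 1 -276.891 62.399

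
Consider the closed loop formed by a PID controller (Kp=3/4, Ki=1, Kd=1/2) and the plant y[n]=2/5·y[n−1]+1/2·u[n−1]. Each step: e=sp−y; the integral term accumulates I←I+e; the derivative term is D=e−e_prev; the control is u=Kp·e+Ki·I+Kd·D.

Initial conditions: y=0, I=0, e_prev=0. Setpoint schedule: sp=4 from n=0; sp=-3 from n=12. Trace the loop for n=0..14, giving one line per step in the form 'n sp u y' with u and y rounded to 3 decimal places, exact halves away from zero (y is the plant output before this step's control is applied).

(exact arithmetic carried between steps; '≈' marks a value shown rounded to 6 d.p. or computed from one; I and e_prev carry over from the previous line; the table rounds u and y to 3 d.p., halves away from zero)
n=0: y=0, sp=4, e=sp−y=4; I=4, D=e−e_prev=4; u=3/4·4+1·4+1/2·4=9; next y=2/5·0+1/2·9=4.5
n=1: y=4.5, sp=4, e=sp−y=-0.5; I=3.5, D=e−e_prev=-4.5; u=3/4·(-0.5)+1·3.5+1/2·(-4.5)=0.875; next y=2/5·4.5+1/2·0.875=2.2375
n=2: y=2.2375, sp=4, e=sp−y=1.7625; I=5.2625, D=e−e_prev=2.2625; u=3/4·1.7625+1·5.2625+1/2·2.2625=7.715625; next y=2/5·2.2375+1/2·7.715625≈4.752813
n=3: y≈4.752813, sp=4, e=sp−y≈-0.752813; I≈4.509688, D=e−e_prev≈-2.515313; u=3/4·(-0.752813)+1·4.509688+1/2·(-2.515313)≈2.687422; next y=2/5·4.752813+1/2·2.687422≈3.244836
n=4: y≈3.244836, sp=4, e=sp−y≈0.755164; I≈5.264852, D=e−e_prev≈1.507977; u=3/4·0.755164+1·5.264852+1/2·1.507977≈6.585213; next y=2/5·3.244836+1/2·6.585213≈4.590541
n=5: y≈4.590541, sp=4, e=sp−y≈-0.590541; I≈4.674311, D=e−e_prev≈-1.345705; u=3/4·(-0.590541)+1·4.674311+1/2·(-1.345705)≈3.558553; next y=2/5·4.590541+1/2·3.558553≈3.615493
n=6: y≈3.615493, sp=4, e=sp−y≈0.384507; I≈5.058818, D=e−e_prev≈0.975048; u=3/4·0.384507+1·5.058818+1/2·0.975048≈5.834723; next y=2/5·3.615493+1/2·5.834723≈4.363558
n=7: y≈4.363558, sp=4, e=sp−y≈-0.363558; I≈4.695260, D=e−e_prev≈-0.748066; u=3/4·(-0.363558)+1·4.695260+1/2·(-0.748066)≈4.048558; next y=2/5·4.363558+1/2·4.048558≈3.769702
n=8: y≈3.769702, sp=4, e=sp−y≈0.230298; I≈4.925557, D=e−e_prev≈0.593856; u=3/4·0.230298+1·4.925557+1/2·0.593856≈5.395209; next y=2/5·3.769702+1/2·5.395209≈4.205485
n=9: y≈4.205485, sp=4, e=sp−y≈-0.205485; I≈4.720072, D=e−e_prev≈-0.435783; u=3/4·(-0.205485)+1·4.720072+1/2·(-0.435783)≈4.348067; next y=2/5·4.205485+1/2·4.348067≈3.856227
n=10: y≈3.856227, sp=4, e=sp−y≈0.143773; I≈4.863845, D=e−e_prev≈0.349258; u=3/4·0.143773+1·4.863845+1/2·0.349258≈5.146303; next y=2/5·3.856227+1/2·5.146303≈4.115642
n=11: y≈4.115642, sp=4, e=sp−y≈-0.115642; I≈4.748202, D=e−e_prev≈-0.259415; u=3/4·(-0.115642)+1·4.748202+1/2·(-0.259415)≈4.531763; next y=2/5·4.115642+1/2·4.531763≈3.912138
n=12: y≈3.912138, sp=-3, e=sp−y≈-6.912138; I≈-2.163936, D=e−e_prev≈-6.796496; u=3/4·(-6.912138)+1·(-2.163936)+1/2·(-6.796496)≈-10.746288; next y=2/5·3.912138+1/2·(-10.746288)≈-3.808289
n=13: y≈-3.808289, sp=-3, e=sp−y≈0.808289; I≈-1.355648, D=e−e_prev≈7.720427; u=3/4·0.808289+1·(-1.355648)+1/2·7.720427≈3.110782; next y=2/5·(-3.808289)+1/2·3.110782≈0.032076
n=14: y≈0.032076, sp=-3, e=sp−y≈-3.032076; I≈-4.387723, D=e−e_prev≈-3.840364; u=3/4·(-3.032076)+1·(-4.387723)+1/2·(-3.840364)≈-8.581962; next y=2/5·0.032076+1/2·(-8.581962)≈-4.278151

0 4 9.000 0.000
1 4 0.875 4.500
2 4 7.716 2.238
3 4 2.687 4.753
4 4 6.585 3.245
5 4 3.559 4.591
6 4 5.835 3.615
7 4 4.049 4.364
8 4 5.395 3.770
9 4 4.348 4.205
10 4 5.146 3.856
11 4 4.532 4.116
12 -3 -10.746 3.912
13 -3 3.111 -3.808
14 -3 -8.582 0.032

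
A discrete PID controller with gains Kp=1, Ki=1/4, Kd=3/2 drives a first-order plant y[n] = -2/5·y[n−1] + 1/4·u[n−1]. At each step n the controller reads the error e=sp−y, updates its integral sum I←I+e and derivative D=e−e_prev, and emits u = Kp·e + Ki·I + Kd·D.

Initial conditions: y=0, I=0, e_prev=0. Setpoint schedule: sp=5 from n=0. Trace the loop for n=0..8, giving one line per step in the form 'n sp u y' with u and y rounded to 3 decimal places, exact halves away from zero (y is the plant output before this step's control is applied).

(exact arithmetic carried between steps; '≈' marks a value shown rounded to 6 d.p. or computed from one; I and e_prev carry over from the previous line; the table rounds u and y to 3 d.p., halves away from zero)
n=0: y=0, sp=5, e=sp−y=5; I=5, D=e−e_prev=5; u=1·5+1/4·5+3/2·5=13.75; next y=-2/5·0+1/4·13.75=3.4375
n=1: y=3.4375, sp=5, e=sp−y=1.5625; I=6.5625, D=e−e_prev=-3.4375; u=1·1.5625+1/4·6.5625+3/2·(-3.4375)=-1.953125; next y=-2/5·3.4375+1/4·(-1.953125)≈-1.863281
n=2: y≈-1.863281, sp=5, e=sp−y≈6.863281; I≈13.425781, D=e−e_prev≈5.300781; u=1·6.863281+1/4·13.425781+3/2·5.300781≈18.170898; next y=-2/5·(-1.863281)+1/4·18.170898≈5.288037
n=3: y≈5.288037, sp=5, e=sp−y≈-0.288037; I≈13.137744, D=e−e_prev≈-7.151318; u=1·(-0.288037)+1/4·13.137744+3/2·(-7.151318)≈-7.730579; next y=-2/5·5.288037+1/4·(-7.730579)≈-4.047859
n=4: y≈-4.047859, sp=5, e=sp−y≈9.047859; I≈22.185604, D=e−e_prev≈9.335897; u=1·9.047859+1/4·22.185604+3/2·9.335897≈28.598105; next y=-2/5·(-4.047859)+1/4·28.598105≈8.768670
n=5: y≈8.768670, sp=5, e=sp−y≈-3.768670; I≈18.416934, D=e−e_prev≈-12.816530; u=1·(-3.768670)+1/4·18.416934+3/2·(-12.816530)≈-18.389231; next y=-2/5·8.768670+1/4·(-18.389231)≈-8.104776
n=6: y≈-8.104776, sp=5, e=sp−y≈13.104776; I≈31.521709, D=e−e_prev≈16.873446; u=1·13.104776+1/4·31.521709+3/2·16.873446≈46.295372; next y=-2/5·(-8.104776)+1/4·46.295372≈14.815753
n=7: y≈14.815753, sp=5, e=sp−y≈-9.815753; I≈21.705956, D=e−e_prev≈-22.920529; u=1·(-9.815753)+1/4·21.705956+3/2·(-22.920529)≈-38.770058; next y=-2/5·14.815753+1/4·(-38.770058)≈-15.618816
n=8: y≈-15.618816, sp=5, e=sp−y≈20.618816; I≈42.324772, D=e−e_prev≈30.434569; u=1·20.618816+1/4·42.324772+3/2·30.434569≈76.851863; next y=-2/5·(-15.618816)+1/4·76.851863≈25.460492

0 5 13.750 0.000
1 5 -1.953 3.438
2 5 18.171 -1.863
3 5 -7.731 5.288
4 5 28.598 -4.048
5 5 -18.389 8.769
6 5 46.295 -8.105
7 5 -38.770 14.816
8 5 76.852 -15.619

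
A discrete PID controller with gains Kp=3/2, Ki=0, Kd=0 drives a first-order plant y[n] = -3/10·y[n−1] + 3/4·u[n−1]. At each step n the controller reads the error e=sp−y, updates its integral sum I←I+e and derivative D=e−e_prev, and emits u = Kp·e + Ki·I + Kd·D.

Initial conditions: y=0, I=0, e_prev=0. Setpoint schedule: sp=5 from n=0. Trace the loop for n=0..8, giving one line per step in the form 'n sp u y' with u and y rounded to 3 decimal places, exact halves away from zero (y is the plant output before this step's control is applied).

(exact arithmetic carried between steps; '≈' marks a value shown rounded to 6 d.p. or computed from one; I and e_prev carry over from the previous line; the table rounds u and y to 3 d.p., halves away from zero)
n=0: y=0, sp=5, e=sp−y=5; I=5, D=e−e_prev=5; u=3/2·5+0·5+0·5=7.5; next y=-3/10·0+3/4·7.5=5.625
n=1: y=5.625, sp=5, e=sp−y=-0.625; I=4.375, D=e−e_prev=-5.625; u=3/2·(-0.625)+0·4.375+0·(-5.625)=-0.9375; next y=-3/10·5.625+3/4·(-0.9375)=-2.390625
n=2: y=-2.390625, sp=5, e=sp−y=7.390625; I=11.765625, D=e−e_prev=8.015625; u=3/2·7.390625+0·11.765625+0·8.015625≈11.085938; next y=-3/10·(-2.390625)+3/4·11.085938≈9.031641
n=3: y≈9.031641, sp=5, e=sp−y≈-4.031641; I≈7.733984, D=e−e_prev≈-11.422266; u=3/2·(-4.031641)+0·7.733984+0·(-11.422266)≈-6.047461; next y=-3/10·9.031641+3/4·(-6.047461)≈-7.245088
n=4: y≈-7.245088, sp=5, e=sp−y≈12.245088; I≈19.979072, D=e−e_prev≈16.276729; u=3/2·12.245088+0·19.979072+0·16.276729≈18.367632; next y=-3/10·(-7.245088)+3/4·18.367632≈15.949250
n=5: y≈15.949250, sp=5, e=sp−y≈-10.949250; I≈9.029822, D=e−e_prev≈-23.194338; u=3/2·(-10.949250)+0·9.029822+0·(-23.194338)≈-16.423875; next y=-3/10·15.949250+3/4·(-16.423875)≈-17.102682
n=6: y≈-17.102682, sp=5, e=sp−y≈22.102682; I≈31.132504, D=e−e_prev≈33.051932; u=3/2·22.102682+0·31.132504+0·33.051932≈33.154022; next y=-3/10·(-17.102682)+3/4·33.154022≈29.996321
n=7: y≈29.996321, sp=5, e=sp−y≈-24.996321; I≈6.136182, D=e−e_prev≈-47.099003; u=3/2·(-24.996321)+0·6.136182+0·(-47.099003)≈-37.494482; next y=-3/10·29.996321+3/4·(-37.494482)≈-37.119758
n=8: y≈-37.119758, sp=5, e=sp−y≈42.119758; I≈48.255940, D=e−e_prev≈67.116079; u=3/2·42.119758+0·48.255940+0·67.116079≈63.179637; next y=-3/10·(-37.119758)+3/4·63.179637≈58.520655

0 5 7.500 0.000
1 5 -0.938 5.625
2 5 11.086 -2.391
3 5 -6.047 9.032
4 5 18.368 -7.245
5 5 -16.424 15.949
6 5 33.154 -17.103
7 5 -37.494 29.996
8 5 63.180 -37.120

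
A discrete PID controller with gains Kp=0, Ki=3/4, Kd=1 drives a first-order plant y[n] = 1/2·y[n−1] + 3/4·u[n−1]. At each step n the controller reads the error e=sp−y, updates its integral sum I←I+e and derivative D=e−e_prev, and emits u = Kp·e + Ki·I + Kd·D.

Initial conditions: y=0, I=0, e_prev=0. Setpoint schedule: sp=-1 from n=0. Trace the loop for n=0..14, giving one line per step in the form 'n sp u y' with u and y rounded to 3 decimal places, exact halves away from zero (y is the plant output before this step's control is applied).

0 -1 -1.750 0.000
1 -1 0.797 -1.313
2 -1 -2.476 -0.059
3 -1 1.270 -1.886
4 -1 -3.210 0.010
5 -1 2.150 -2.403
6 -1 -4.135 0.411
7 -1 3.407 -2.895
8 -1 -5.483 1.108
9 -1 5.105 -3.559
10 -1 -7.457 2.050
11 -1 7.445 -4.568
12 -1 -10.265 3.300
13 -1 10.737 -6.049
14 -1 -14.210 5.029

(exact arithmetic carried between steps; '≈' marks a value shown rounded to 6 d.p. or computed from one; I and e_prev carry over from the previous line; the table rounds u and y to 3 d.p., halves away from zero)
n=0: y=0, sp=-1, e=sp−y=-1; I=-1, D=e−e_prev=-1; u=0·(-1)+3/4·(-1)+1·(-1)=-1.75; next y=1/2·0+3/4·(-1.75)=-1.3125
n=1: y=-1.3125, sp=-1, e=sp−y=0.3125; I=-0.6875, D=e−e_prev=1.3125; u=0·0.3125+3/4·(-0.6875)+1·1.3125=0.796875; next y=1/2·(-1.3125)+3/4·0.796875≈-0.058594
n=2: y≈-0.058594, sp=-1, e=sp−y≈-0.941406; I≈-1.628906, D=e−e_prev≈-1.253906; u=0·(-0.941406)+3/4·(-1.628906)+1·(-1.253906)≈-2.475586; next y=1/2·(-0.058594)+3/4·(-2.475586)≈-1.885986
n=3: y≈-1.885986, sp=-1, e=sp−y≈0.885986; I≈-0.742920, D=e−e_prev≈1.827393; u=0·0.885986+3/4·(-0.742920)+1·1.827393≈1.270203; next y=1/2·(-1.885986)+3/4·1.270203≈0.009659
n=4: y≈0.009659, sp=-1, e=sp−y≈-1.009659; I≈-1.752579, D=e−e_prev≈-1.895645; u=0·(-1.009659)+3/4·(-1.752579)+1·(-1.895645)≈-3.210079; next y=1/2·0.009659+3/4·(-3.210079)≈-2.402730
n=5: y≈-2.402730, sp=-1, e=sp−y≈1.402730; I≈-0.349849, D=e−e_prev≈2.412389; u=0·1.402730+3/4·(-0.349849)+1·2.412389≈2.150002; next y=1/2·(-2.402730)+3/4·2.150002≈0.411137
n=6: y≈0.411137, sp=-1, e=sp−y≈-1.411137; I≈-1.760985, D=e−e_prev≈-2.813867; u=0·(-1.411137)+3/4·(-1.760985)+1·(-2.813867)≈-4.134606; next y=1/2·0.411137+3/4·(-4.134606)≈-2.895386
n=7: y≈-2.895386, sp=-1, e=sp−y≈1.895386; I≈0.134401, D=e−e_prev≈3.306523; u=0·1.895386+3/4·0.134401+1·3.306523≈3.407323; next y=1/2·(-2.895386)+3/4·3.407323≈1.107799
n=8: y≈1.107799, sp=-1, e=sp−y≈-2.107799; I≈-1.973399, D=e−e_prev≈-4.003185; u=0·(-2.107799)+3/4·(-1.973399)+1·(-4.003185)≈-5.483234; next y=1/2·1.107799+3/4·(-5.483234)≈-3.558526
n=9: y≈-3.558526, sp=-1, e=sp−y≈2.558526; I≈0.585127, D=e−e_prev≈4.666325; u=0·2.558526+3/4·0.585127+1·4.666325≈5.105171; next y=1/2·(-3.558526)+3/4·5.105171≈2.049615
n=10: y≈2.049615, sp=-1, e=sp−y≈-3.049615; I≈-2.464488, D=e−e_prev≈-5.608141; u=0·(-3.049615)+3/4·(-2.464488)+1·(-5.608141)≈-7.456507; next y=1/2·2.049615+3/4·(-7.456507)≈-4.567573
n=11: y≈-4.567573, sp=-1, e=sp−y≈3.567573; I≈1.103085, D=e−e_prev≈6.617188; u=0·3.567573+3/4·1.103085+1·6.617188≈7.444502; next y=1/2·(-4.567573)+3/4·7.444502≈3.299590
n=12: y≈3.299590, sp=-1, e=sp−y≈-4.299590; I≈-3.196505, D=e−e_prev≈-7.867163; u=0·(-4.299590)+3/4·(-3.196505)+1·(-7.867163)≈-10.264541; next y=1/2·3.299590+3/4·(-10.264541)≈-6.048611
n=13: y≈-6.048611, sp=-1, e=sp−y≈5.048611; I≈1.852106, D=e−e_prev≈9.348201; u=0·5.048611+3/4·1.852106+1·9.348201≈10.737280; next y=1/2·(-6.048611)+3/4·10.737280≈5.028655
n=14: y≈5.028655, sp=-1, e=sp−y≈-6.028655; I≈-4.176549, D=e−e_prev≈-11.077266; u=0·(-6.028655)+3/4·(-4.176549)+1·(-11.077266)≈-14.209677; next y=1/2·5.028655+3/4·(-14.209677)≈-8.142931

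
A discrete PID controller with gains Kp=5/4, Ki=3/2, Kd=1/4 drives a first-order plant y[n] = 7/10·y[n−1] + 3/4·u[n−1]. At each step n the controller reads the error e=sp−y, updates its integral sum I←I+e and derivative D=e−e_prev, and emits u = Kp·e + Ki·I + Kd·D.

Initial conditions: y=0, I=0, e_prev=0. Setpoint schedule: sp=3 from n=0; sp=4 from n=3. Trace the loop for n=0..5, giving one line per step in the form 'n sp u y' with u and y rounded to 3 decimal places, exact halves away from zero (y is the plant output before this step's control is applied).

(exact arithmetic carried between steps; '≈' marks a value shown rounded to 6 d.p. or computed from one; I and e_prev carry over from the previous line; the table rounds u and y to 3 d.p., halves away from zero)
n=0: y=0, sp=3, e=sp−y=3; I=3, D=e−e_prev=3; u=5/4·3+3/2·3+1/4·3=9; next y=7/10·0+3/4·9=6.75
n=1: y=6.75, sp=3, e=sp−y=-3.75; I=-0.75, D=e−e_prev=-6.75; u=5/4·(-3.75)+3/2·(-0.75)+1/4·(-6.75)=-7.5; next y=7/10·6.75+3/4·(-7.5)=-0.9
n=2: y=-0.9, sp=3, e=sp−y=3.9; I=3.15, D=e−e_prev=7.65; u=5/4·3.9+3/2·3.15+1/4·7.65=11.5125; next y=7/10·(-0.9)+3/4·11.5125=8.004375
n=3: y=8.004375, sp=4, e=sp−y=-4.004375; I=-0.854375, D=e−e_prev=-7.904375; u=5/4·(-4.004375)+3/2·(-0.854375)+1/4·(-7.904375)=-8.263125; next y=7/10·8.004375+3/4·(-8.263125)≈-0.594281
n=4: y≈-0.594281, sp=4, e=sp−y≈4.594281; I≈3.739906, D=e−e_prev≈8.598656; u=5/4·4.594281+3/2·3.739906+1/4·8.598656≈13.502375; next y=7/10·(-0.594281)+3/4·13.502375≈9.710784
n=5: y≈9.710784, sp=4, e=sp−y≈-5.710784; I≈-1.970878, D=e−e_prev≈-10.305066; u=5/4·(-5.710784)+3/2·(-1.970878)+1/4·(-10.305066)≈-12.671064; next y=7/10·9.710784+3/4·(-12.671064)≈-2.705749

0 3 9.000 0.000
1 3 -7.500 6.750
2 3 11.513 -0.900
3 4 -8.263 8.004
4 4 13.502 -0.594
5 4 -12.671 9.711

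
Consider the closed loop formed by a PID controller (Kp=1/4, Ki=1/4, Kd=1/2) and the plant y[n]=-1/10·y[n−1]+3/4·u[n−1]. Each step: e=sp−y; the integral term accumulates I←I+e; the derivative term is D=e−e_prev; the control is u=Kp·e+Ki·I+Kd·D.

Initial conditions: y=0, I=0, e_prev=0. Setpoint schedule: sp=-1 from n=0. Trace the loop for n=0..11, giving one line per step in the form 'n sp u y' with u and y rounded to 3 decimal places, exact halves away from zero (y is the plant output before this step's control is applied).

0 -1 -1.000 0.000
1 -1 0.000 -0.750
2 -1 -1.263 0.075
3 -1 -0.089 -0.954
4 -1 -1.598 0.028
5 -1 -0.134 -1.202
6 -1 -1.920 0.020
7 -1 -0.103 -1.442
8 -1 -2.232 0.067
9 -1 0.004 -1.681
10 -1 -2.552 0.171
11 -1 0.183 -1.931

(exact arithmetic carried between steps; '≈' marks a value shown rounded to 6 d.p. or computed from one; I and e_prev carry over from the previous line; the table rounds u and y to 3 d.p., halves away from zero)
n=0: y=0, sp=-1, e=sp−y=-1; I=-1, D=e−e_prev=-1; u=1/4·(-1)+1/4·(-1)+1/2·(-1)=-1; next y=-1/10·0+3/4·(-1)=-0.75
n=1: y=-0.75, sp=-1, e=sp−y=-0.25; I=-1.25, D=e−e_prev=0.75; u=1/4·(-0.25)+1/4·(-1.25)+1/2·0.75=0; next y=-1/10·(-0.75)+3/4·0=0.075
n=2: y=0.075, sp=-1, e=sp−y=-1.075; I=-2.325, D=e−e_prev=-0.825; u=1/4·(-1.075)+1/4·(-2.325)+1/2·(-0.825)=-1.2625; next y=-1/10·0.075+3/4·(-1.2625)=-0.954375
n=3: y=-0.954375, sp=-1, e=sp−y=-0.045625; I=-2.370625, D=e−e_prev=1.029375; u=1/4·(-0.045625)+1/4·(-2.370625)+1/2·1.029375=-0.089375; next y=-1/10·(-0.954375)+3/4·(-0.089375)≈0.028406
n=4: y≈0.028406, sp=-1, e=sp−y≈-1.028406; I≈-3.399031, D=e−e_prev≈-0.982781; u=1/4·(-1.028406)+1/4·(-3.399031)+1/2·(-0.982781)≈-1.59825; next y=-1/10·0.028406+3/4·(-1.59825)≈-1.201528
n=5: y≈-1.201528, sp=-1, e=sp−y≈0.201528; I≈-3.197503, D=e−e_prev≈1.229934; u=1/4·0.201528+1/4·(-3.197503)+1/2·1.229934≈-0.134027; next y=-1/10·(-1.201528)+3/4·(-0.134027)≈0.019633
n=6: y≈0.019633, sp=-1, e=sp−y≈-1.019633; I≈-4.217136, D=e−e_prev≈-1.221161; u=1/4·(-1.019633)+1/4·(-4.217136)+1/2·(-1.221161)≈-1.919773; next y=-1/10·0.019633+3/4·(-1.919773)≈-1.441793
n=7: y≈-1.441793, sp=-1, e=sp−y≈0.441793; I≈-3.775343, D=e−e_prev≈1.461426; u=1/4·0.441793+1/4·(-3.775343)+1/2·1.461426≈-0.102675; next y=-1/10·(-1.441793)+3/4·(-0.102675)≈0.067173
n=8: y≈0.067173, sp=-1, e=sp−y≈-1.067173; I≈-4.842516, D=e−e_prev≈-1.508966; u=1/4·(-1.067173)+1/4·(-4.842516)+1/2·(-1.508966)≈-2.231905; next y=-1/10·0.067173+3/4·(-2.231905)≈-1.680646
n=9: y≈-1.680646, sp=-1, e=sp−y≈0.680646; I≈-4.161870, D=e−e_prev≈1.747820; u=1/4·0.680646+1/4·(-4.161870)+1/2·1.747820≈0.003604; next y=-1/10·(-1.680646)+3/4·0.003604≈0.170768
n=10: y≈0.170768, sp=-1, e=sp−y≈-1.170768; I≈-5.332638, D=e−e_prev≈-1.851414; u=1/4·(-1.170768)+1/4·(-5.332638)+1/2·(-1.851414)≈-2.551558; next y=-1/10·0.170768+3/4·(-2.551558)≈-1.930745
n=11: y≈-1.930745, sp=-1, e=sp−y≈0.930745; I≈-4.401892, D=e−e_prev≈2.101513; u=1/4·0.930745+1/4·(-4.401892)+1/2·2.101513≈0.182970; next y=-1/10·(-1.930745)+3/4·0.182970≈0.330302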